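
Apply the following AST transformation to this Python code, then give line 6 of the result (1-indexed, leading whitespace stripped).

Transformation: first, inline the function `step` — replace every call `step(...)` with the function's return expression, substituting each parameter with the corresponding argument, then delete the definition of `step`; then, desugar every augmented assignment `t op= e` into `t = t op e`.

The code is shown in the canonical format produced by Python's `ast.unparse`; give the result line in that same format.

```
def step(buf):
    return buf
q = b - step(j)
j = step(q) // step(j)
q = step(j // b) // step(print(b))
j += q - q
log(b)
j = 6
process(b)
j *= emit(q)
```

j = 6

Transformed code:
q = b - j
j = q // j
q = j // b // print(b)
j = j + (q - q)
log(b)
j = 6
process(b)
j = j * emit(q)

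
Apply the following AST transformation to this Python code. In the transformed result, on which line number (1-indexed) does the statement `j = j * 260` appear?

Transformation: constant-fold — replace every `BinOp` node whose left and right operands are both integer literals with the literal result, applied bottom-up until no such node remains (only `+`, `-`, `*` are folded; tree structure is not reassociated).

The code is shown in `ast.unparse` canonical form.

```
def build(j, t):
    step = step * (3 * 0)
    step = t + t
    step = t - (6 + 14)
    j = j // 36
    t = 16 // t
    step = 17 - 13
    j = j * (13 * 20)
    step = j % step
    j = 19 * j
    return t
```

Transformed code:
def build(j, t):
    step = step * 0
    step = t + t
    step = t - 20
    j = j // 36
    t = 16 // t
    step = 4
    j = j * 260
    step = j % step
    j = 19 * j
    return t

8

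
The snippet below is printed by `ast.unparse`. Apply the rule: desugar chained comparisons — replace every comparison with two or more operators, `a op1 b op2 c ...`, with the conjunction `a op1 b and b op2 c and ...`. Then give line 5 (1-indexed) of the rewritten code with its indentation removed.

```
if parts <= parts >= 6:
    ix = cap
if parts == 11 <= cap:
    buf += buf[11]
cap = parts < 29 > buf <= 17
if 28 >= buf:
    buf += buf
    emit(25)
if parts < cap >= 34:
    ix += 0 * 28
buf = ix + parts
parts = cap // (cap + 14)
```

Transformed code:
if parts <= parts and parts >= 6:
    ix = cap
if parts == 11 and 11 <= cap:
    buf += buf[11]
cap = parts < 29 and 29 > buf and (buf <= 17)
if 28 >= buf:
    buf += buf
    emit(25)
if parts < cap and cap >= 34:
    ix += 0 * 28
buf = ix + parts
parts = cap // (cap + 14)

cap = parts < 29 and 29 > buf and (buf <= 17)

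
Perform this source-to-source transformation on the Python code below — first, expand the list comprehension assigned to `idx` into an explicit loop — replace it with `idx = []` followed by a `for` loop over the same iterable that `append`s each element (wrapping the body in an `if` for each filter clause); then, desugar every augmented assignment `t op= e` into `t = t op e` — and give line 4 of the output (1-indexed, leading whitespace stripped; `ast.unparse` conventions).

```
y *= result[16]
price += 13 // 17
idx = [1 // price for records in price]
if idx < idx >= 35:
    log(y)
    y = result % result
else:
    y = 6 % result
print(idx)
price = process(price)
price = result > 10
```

for records in price:

Transformed code:
y = y * result[16]
price = price + 13 // 17
idx = []
for records in price:
    idx.append(1 // price)
if idx < idx >= 35:
    log(y)
    y = result % result
else:
    y = 6 % result
print(idx)
price = process(price)
price = result > 10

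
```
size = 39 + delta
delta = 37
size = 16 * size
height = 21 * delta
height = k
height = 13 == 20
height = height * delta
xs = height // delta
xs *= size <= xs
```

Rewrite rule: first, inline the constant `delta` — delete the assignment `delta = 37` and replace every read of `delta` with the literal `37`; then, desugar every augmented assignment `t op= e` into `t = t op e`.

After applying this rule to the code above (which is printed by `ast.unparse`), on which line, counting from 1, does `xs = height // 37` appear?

7

Transformed code:
size = 39 + 37
size = 16 * size
height = 21 * 37
height = k
height = 13 == 20
height = height * 37
xs = height // 37
xs = xs * (size <= xs)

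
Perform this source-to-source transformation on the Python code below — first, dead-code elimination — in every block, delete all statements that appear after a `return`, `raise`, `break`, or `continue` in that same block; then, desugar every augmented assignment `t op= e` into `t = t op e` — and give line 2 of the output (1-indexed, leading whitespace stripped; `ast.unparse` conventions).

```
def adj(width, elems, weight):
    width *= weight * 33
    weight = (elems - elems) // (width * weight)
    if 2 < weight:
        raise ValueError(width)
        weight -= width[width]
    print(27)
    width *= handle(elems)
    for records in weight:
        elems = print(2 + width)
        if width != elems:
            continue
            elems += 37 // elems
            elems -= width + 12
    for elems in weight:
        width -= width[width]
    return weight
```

Transformed code:
def adj(width, elems, weight):
    width = width * (weight * 33)
    weight = (elems - elems) // (width * weight)
    if 2 < weight:
        raise ValueError(width)
    print(27)
    width = width * handle(elems)
    for records in weight:
        elems = print(2 + width)
        if width != elems:
            continue
    for elems in weight:
        width = width - width[width]
    return weight

width = width * (weight * 33)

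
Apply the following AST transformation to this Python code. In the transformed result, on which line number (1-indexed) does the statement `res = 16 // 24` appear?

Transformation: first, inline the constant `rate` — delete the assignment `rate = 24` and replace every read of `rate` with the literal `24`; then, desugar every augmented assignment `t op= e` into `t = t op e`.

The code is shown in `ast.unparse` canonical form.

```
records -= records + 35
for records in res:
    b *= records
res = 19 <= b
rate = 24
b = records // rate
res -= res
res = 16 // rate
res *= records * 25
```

7

Transformed code:
records = records - (records + 35)
for records in res:
    b = b * records
res = 19 <= b
b = records // 24
res = res - res
res = 16 // 24
res = res * (records * 25)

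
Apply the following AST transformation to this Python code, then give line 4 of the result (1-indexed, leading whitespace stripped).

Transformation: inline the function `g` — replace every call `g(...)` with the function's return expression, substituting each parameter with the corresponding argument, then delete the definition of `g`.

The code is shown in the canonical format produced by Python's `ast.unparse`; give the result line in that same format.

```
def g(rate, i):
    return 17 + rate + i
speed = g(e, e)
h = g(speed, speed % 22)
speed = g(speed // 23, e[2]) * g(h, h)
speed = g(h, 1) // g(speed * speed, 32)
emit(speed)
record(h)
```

Transformed code:
speed = 17 + e + e
h = 17 + speed + speed % 22
speed = (17 + speed // 23 + e[2]) * (17 + h + h)
speed = (17 + h + 1) // (17 + speed * speed + 32)
emit(speed)
record(h)

speed = (17 + h + 1) // (17 + speed * speed + 32)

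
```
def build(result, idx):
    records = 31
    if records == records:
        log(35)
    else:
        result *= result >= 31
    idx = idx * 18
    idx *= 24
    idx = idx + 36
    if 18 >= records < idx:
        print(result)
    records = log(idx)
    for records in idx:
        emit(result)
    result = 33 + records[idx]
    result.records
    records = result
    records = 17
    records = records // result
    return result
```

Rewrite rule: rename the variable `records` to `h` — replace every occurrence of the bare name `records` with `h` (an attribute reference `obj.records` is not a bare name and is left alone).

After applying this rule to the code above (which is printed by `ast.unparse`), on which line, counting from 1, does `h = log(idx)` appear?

Transformed code:
def build(result, idx):
    h = 31
    if h == h:
        log(35)
    else:
        result *= result >= 31
    idx = idx * 18
    idx *= 24
    idx = idx + 36
    if 18 >= h < idx:
        print(result)
    h = log(idx)
    for h in idx:
        emit(result)
    result = 33 + h[idx]
    result.records
    h = result
    h = 17
    h = h // result
    return result

12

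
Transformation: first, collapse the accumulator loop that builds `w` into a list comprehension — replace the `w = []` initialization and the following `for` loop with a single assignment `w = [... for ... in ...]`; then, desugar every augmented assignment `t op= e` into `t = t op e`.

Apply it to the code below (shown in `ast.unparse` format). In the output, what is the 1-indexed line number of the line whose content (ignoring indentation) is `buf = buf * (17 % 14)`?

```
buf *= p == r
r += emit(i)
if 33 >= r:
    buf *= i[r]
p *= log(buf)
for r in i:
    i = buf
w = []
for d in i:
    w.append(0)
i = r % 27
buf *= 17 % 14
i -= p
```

10

Transformed code:
buf = buf * (p == r)
r = r + emit(i)
if 33 >= r:
    buf = buf * i[r]
p = p * log(buf)
for r in i:
    i = buf
w = [0 for d in i]
i = r % 27
buf = buf * (17 % 14)
i = i - p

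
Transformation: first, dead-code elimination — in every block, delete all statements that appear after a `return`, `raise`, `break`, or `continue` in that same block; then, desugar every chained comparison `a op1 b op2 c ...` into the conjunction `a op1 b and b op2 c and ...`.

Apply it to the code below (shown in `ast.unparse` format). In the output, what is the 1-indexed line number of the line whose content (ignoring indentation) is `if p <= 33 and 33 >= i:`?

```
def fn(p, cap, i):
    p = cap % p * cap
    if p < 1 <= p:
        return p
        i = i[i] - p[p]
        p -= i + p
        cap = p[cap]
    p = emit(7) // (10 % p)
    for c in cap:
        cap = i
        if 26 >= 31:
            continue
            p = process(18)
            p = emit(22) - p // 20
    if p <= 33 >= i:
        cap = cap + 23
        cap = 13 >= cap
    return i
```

Transformed code:
def fn(p, cap, i):
    p = cap % p * cap
    if p < 1 and 1 <= p:
        return p
    p = emit(7) // (10 % p)
    for c in cap:
        cap = i
        if 26 >= 31:
            continue
    if p <= 33 and 33 >= i:
        cap = cap + 23
        cap = 13 >= cap
    return i

10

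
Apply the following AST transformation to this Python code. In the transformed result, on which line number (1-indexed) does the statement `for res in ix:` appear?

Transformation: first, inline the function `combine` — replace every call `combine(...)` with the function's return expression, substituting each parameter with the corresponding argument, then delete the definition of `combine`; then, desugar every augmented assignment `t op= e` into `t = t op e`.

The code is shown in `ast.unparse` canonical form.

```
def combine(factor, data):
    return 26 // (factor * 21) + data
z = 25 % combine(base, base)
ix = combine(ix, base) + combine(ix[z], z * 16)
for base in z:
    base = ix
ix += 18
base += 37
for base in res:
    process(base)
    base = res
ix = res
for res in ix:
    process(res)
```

Transformed code:
z = 25 % (26 // (base * 21) + base)
ix = 26 // (ix * 21) + base + (26 // (ix[z] * 21) + z * 16)
for base in z:
    base = ix
ix = ix + 18
base = base + 37
for base in res:
    process(base)
    base = res
ix = res
for res in ix:
    process(res)

11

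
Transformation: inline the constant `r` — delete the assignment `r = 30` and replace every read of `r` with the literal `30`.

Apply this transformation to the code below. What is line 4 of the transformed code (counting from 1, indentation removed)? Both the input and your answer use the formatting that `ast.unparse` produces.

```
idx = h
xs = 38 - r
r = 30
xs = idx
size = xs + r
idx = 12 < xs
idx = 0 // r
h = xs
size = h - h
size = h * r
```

Transformed code:
idx = h
xs = 38 - 30
xs = idx
size = xs + 30
idx = 12 < xs
idx = 0 // 30
h = xs
size = h - h
size = h * 30

size = xs + 30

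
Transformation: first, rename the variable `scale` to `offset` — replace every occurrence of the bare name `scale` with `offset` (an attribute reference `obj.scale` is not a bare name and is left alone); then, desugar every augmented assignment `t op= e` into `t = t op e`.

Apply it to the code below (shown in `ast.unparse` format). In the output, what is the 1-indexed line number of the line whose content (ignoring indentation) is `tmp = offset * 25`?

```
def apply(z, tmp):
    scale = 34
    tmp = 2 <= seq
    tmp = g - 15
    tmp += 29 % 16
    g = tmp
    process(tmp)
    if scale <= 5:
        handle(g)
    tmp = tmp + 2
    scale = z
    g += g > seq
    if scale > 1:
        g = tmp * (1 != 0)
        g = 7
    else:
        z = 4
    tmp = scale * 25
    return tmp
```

18

Transformed code:
def apply(z, tmp):
    offset = 34
    tmp = 2 <= seq
    tmp = g - 15
    tmp = tmp + 29 % 16
    g = tmp
    process(tmp)
    if offset <= 5:
        handle(g)
    tmp = tmp + 2
    offset = z
    g = g + (g > seq)
    if offset > 1:
        g = tmp * (1 != 0)
        g = 7
    else:
        z = 4
    tmp = offset * 25
    return tmp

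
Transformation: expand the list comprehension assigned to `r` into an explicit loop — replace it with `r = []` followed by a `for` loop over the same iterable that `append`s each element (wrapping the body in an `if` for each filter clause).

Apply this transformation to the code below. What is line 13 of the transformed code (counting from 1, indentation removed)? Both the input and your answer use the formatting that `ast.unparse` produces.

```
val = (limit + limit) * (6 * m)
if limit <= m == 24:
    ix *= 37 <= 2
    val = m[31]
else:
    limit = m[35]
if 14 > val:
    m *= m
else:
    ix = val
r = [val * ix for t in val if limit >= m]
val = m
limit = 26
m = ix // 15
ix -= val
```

if limit >= m:

Transformed code:
val = (limit + limit) * (6 * m)
if limit <= m == 24:
    ix *= 37 <= 2
    val = m[31]
else:
    limit = m[35]
if 14 > val:
    m *= m
else:
    ix = val
r = []
for t in val:
    if limit >= m:
        r.append(val * ix)
val = m
limit = 26
m = ix // 15
ix -= val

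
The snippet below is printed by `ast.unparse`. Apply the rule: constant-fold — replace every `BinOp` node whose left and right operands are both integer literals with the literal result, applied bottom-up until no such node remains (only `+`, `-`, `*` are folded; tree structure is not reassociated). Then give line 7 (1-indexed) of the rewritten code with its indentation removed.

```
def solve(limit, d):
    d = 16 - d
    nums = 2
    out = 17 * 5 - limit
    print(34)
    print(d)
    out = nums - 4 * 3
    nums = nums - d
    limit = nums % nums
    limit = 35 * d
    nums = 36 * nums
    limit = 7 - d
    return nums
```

Transformed code:
def solve(limit, d):
    d = 16 - d
    nums = 2
    out = 85 - limit
    print(34)
    print(d)
    out = nums - 12
    nums = nums - d
    limit = nums % nums
    limit = 35 * d
    nums = 36 * nums
    limit = 7 - d
    return nums

out = nums - 12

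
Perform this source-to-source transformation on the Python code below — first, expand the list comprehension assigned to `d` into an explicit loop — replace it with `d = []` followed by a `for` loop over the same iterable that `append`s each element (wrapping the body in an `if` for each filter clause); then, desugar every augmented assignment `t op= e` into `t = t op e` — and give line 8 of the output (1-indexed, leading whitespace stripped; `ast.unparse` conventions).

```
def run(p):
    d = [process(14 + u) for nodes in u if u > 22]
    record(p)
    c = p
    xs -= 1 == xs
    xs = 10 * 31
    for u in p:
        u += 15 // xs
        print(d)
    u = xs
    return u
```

xs = xs - (1 == xs)

Transformed code:
def run(p):
    d = []
    for nodes in u:
        if u > 22:
            d.append(process(14 + u))
    record(p)
    c = p
    xs = xs - (1 == xs)
    xs = 10 * 31
    for u in p:
        u = u + 15 // xs
        print(d)
    u = xs
    return u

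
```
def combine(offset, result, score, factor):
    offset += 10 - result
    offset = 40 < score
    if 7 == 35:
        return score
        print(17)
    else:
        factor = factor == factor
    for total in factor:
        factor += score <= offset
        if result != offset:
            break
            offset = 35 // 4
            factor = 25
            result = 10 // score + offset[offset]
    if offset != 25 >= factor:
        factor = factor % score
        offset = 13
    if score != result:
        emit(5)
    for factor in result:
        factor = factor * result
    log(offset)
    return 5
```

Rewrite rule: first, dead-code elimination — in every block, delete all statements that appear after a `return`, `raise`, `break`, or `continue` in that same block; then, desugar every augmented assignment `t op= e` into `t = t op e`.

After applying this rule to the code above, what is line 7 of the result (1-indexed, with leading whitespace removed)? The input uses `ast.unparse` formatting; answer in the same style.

Transformed code:
def combine(offset, result, score, factor):
    offset = offset + (10 - result)
    offset = 40 < score
    if 7 == 35:
        return score
    else:
        factor = factor == factor
    for total in factor:
        factor = factor + (score <= offset)
        if result != offset:
            break
    if offset != 25 >= factor:
        factor = factor % score
        offset = 13
    if score != result:
        emit(5)
    for factor in result:
        factor = factor * result
    log(offset)
    return 5

factor = factor == factor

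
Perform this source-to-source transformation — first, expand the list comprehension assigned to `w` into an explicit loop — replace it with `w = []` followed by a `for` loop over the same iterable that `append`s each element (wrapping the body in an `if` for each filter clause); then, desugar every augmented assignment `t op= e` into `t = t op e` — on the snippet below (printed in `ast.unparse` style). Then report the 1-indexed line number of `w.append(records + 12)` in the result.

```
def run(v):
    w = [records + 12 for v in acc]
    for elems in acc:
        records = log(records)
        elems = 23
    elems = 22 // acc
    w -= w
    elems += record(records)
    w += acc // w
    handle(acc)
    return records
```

4

Transformed code:
def run(v):
    w = []
    for v in acc:
        w.append(records + 12)
    for elems in acc:
        records = log(records)
        elems = 23
    elems = 22 // acc
    w = w - w
    elems = elems + record(records)
    w = w + acc // w
    handle(acc)
    return records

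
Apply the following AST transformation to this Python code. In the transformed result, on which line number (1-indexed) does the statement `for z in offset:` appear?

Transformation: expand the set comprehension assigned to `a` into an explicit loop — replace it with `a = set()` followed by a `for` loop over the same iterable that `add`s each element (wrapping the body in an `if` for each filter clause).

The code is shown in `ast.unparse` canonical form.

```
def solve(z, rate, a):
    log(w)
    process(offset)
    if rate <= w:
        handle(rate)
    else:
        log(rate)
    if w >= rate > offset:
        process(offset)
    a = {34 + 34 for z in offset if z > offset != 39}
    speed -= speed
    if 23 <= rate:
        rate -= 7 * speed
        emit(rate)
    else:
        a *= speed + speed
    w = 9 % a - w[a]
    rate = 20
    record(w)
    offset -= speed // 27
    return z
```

Transformed code:
def solve(z, rate, a):
    log(w)
    process(offset)
    if rate <= w:
        handle(rate)
    else:
        log(rate)
    if w >= rate > offset:
        process(offset)
    a = set()
    for z in offset:
        if z > offset != 39:
            a.add(34 + 34)
    speed -= speed
    if 23 <= rate:
        rate -= 7 * speed
        emit(rate)
    else:
        a *= speed + speed
    w = 9 % a - w[a]
    rate = 20
    record(w)
    offset -= speed // 27
    return z

11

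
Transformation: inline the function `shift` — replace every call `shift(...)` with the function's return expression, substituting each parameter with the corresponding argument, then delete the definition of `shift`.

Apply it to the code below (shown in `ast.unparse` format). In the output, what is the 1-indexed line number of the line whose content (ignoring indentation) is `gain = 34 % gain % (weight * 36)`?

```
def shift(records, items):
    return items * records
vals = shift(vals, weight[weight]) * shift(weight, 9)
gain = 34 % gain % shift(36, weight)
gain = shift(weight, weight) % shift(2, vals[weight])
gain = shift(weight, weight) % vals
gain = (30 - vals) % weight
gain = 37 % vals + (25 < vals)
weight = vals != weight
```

2

Transformed code:
vals = weight[weight] * vals * (9 * weight)
gain = 34 % gain % (weight * 36)
gain = weight * weight % (vals[weight] * 2)
gain = weight * weight % vals
gain = (30 - vals) % weight
gain = 37 % vals + (25 < vals)
weight = vals != weight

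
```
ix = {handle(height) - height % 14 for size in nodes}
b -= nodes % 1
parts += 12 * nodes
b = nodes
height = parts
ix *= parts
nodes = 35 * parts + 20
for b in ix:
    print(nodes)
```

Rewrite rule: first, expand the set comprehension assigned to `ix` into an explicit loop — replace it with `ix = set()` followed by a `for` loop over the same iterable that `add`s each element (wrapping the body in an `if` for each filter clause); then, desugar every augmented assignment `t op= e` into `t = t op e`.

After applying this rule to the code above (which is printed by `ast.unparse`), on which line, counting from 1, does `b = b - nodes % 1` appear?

4

Transformed code:
ix = set()
for size in nodes:
    ix.add(handle(height) - height % 14)
b = b - nodes % 1
parts = parts + 12 * nodes
b = nodes
height = parts
ix = ix * parts
nodes = 35 * parts + 20
for b in ix:
    print(nodes)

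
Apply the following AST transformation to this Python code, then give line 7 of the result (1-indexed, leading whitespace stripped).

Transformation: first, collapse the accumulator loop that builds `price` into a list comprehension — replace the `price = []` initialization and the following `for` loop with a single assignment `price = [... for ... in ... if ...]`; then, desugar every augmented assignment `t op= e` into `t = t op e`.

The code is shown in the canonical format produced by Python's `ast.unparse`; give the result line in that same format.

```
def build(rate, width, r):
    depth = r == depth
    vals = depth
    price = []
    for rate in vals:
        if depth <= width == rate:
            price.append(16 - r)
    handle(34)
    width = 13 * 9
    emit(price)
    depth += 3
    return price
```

emit(price)

Transformed code:
def build(rate, width, r):
    depth = r == depth
    vals = depth
    price = [16 - r for rate in vals if depth <= width == rate]
    handle(34)
    width = 13 * 9
    emit(price)
    depth = depth + 3
    return price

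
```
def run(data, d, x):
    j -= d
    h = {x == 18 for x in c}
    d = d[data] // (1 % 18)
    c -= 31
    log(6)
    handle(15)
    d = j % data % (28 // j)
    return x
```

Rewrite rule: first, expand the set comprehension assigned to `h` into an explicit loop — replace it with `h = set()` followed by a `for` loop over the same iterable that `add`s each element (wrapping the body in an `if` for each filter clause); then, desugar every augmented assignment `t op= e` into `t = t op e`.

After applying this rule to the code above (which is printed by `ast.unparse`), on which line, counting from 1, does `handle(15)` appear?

9

Transformed code:
def run(data, d, x):
    j = j - d
    h = set()
    for x in c:
        h.add(x == 18)
    d = d[data] // (1 % 18)
    c = c - 31
    log(6)
    handle(15)
    d = j % data % (28 // j)
    return x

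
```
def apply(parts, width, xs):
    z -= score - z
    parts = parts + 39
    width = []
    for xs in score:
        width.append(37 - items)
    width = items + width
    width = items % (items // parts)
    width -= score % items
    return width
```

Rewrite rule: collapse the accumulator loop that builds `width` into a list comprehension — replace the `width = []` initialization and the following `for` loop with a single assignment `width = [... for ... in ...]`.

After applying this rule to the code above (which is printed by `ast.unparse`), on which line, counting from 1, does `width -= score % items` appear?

Transformed code:
def apply(parts, width, xs):
    z -= score - z
    parts = parts + 39
    width = [37 - items for xs in score]
    width = items + width
    width = items % (items // parts)
    width -= score % items
    return width

7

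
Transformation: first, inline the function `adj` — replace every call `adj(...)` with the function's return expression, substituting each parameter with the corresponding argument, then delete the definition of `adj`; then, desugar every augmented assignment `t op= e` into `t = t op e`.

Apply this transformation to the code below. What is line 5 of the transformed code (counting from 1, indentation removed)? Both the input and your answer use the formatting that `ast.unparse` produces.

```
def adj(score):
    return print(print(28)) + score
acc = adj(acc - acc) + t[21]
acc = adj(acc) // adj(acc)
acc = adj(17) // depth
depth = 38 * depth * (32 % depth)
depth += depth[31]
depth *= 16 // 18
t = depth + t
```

depth = depth + depth[31]

Transformed code:
acc = print(print(28)) + (acc - acc) + t[21]
acc = (print(print(28)) + acc) // (print(print(28)) + acc)
acc = (print(print(28)) + 17) // depth
depth = 38 * depth * (32 % depth)
depth = depth + depth[31]
depth = depth * (16 // 18)
t = depth + t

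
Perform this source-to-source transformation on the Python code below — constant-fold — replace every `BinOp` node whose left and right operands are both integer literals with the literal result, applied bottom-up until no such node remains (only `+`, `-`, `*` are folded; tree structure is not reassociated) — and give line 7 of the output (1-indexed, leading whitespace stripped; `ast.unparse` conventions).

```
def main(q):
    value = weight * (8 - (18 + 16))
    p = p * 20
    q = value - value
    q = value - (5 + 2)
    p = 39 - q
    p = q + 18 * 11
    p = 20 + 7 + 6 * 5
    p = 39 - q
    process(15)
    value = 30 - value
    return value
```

Transformed code:
def main(q):
    value = weight * -26
    p = p * 20
    q = value - value
    q = value - 7
    p = 39 - q
    p = q + 198
    p = 57
    p = 39 - q
    process(15)
    value = 30 - value
    return value

p = q + 198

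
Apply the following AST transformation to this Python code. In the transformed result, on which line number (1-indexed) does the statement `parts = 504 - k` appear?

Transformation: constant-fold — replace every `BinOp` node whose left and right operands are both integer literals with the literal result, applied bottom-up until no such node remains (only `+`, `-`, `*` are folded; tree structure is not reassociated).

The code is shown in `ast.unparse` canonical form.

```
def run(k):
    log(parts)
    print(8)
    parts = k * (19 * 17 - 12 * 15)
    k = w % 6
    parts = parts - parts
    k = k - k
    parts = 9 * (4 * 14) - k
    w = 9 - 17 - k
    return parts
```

Transformed code:
def run(k):
    log(parts)
    print(8)
    parts = k * 143
    k = w % 6
    parts = parts - parts
    k = k - k
    parts = 504 - k
    w = -8 - k
    return parts

8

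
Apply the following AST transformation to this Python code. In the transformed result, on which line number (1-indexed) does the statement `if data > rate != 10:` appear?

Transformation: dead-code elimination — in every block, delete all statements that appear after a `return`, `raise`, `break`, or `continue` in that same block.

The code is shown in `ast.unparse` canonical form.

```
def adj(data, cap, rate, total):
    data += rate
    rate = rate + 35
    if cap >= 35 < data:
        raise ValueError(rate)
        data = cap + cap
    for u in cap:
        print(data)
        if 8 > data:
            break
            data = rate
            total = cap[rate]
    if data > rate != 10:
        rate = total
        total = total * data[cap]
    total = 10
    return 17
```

10

Transformed code:
def adj(data, cap, rate, total):
    data += rate
    rate = rate + 35
    if cap >= 35 < data:
        raise ValueError(rate)
    for u in cap:
        print(data)
        if 8 > data:
            break
    if data > rate != 10:
        rate = total
        total = total * data[cap]
    total = 10
    return 17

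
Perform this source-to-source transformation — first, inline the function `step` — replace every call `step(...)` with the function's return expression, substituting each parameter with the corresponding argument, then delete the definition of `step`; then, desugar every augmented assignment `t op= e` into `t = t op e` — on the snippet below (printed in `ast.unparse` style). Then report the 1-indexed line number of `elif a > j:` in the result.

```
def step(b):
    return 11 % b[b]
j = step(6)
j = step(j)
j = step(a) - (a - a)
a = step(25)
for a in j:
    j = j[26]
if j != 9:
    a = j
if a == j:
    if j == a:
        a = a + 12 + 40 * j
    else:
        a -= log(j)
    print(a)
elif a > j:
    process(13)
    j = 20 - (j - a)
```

Transformed code:
j = 11 % 6[6]
j = 11 % j[j]
j = 11 % a[a] - (a - a)
a = 11 % 25[25]
for a in j:
    j = j[26]
if j != 9:
    a = j
if a == j:
    if j == a:
        a = a + 12 + 40 * j
    else:
        a = a - log(j)
    print(a)
elif a > j:
    process(13)
    j = 20 - (j - a)

15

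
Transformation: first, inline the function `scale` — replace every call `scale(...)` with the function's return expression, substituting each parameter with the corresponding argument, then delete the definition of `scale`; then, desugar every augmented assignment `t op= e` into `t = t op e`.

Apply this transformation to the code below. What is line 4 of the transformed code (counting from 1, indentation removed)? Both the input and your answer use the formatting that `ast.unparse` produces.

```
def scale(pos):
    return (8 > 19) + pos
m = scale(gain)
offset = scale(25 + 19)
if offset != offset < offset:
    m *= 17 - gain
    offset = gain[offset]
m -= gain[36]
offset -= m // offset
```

Transformed code:
m = (8 > 19) + gain
offset = (8 > 19) + (25 + 19)
if offset != offset < offset:
    m = m * (17 - gain)
    offset = gain[offset]
m = m - gain[36]
offset = offset - m // offset

m = m * (17 - gain)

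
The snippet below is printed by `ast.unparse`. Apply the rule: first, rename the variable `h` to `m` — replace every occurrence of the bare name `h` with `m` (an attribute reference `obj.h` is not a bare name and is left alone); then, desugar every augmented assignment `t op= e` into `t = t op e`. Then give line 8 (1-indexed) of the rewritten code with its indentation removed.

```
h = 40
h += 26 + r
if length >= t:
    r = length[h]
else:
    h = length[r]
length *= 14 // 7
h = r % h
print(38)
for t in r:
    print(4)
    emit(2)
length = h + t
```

m = r % m

Transformed code:
m = 40
m = m + (26 + r)
if length >= t:
    r = length[m]
else:
    m = length[r]
length = length * (14 // 7)
m = r % m
print(38)
for t in r:
    print(4)
    emit(2)
length = m + t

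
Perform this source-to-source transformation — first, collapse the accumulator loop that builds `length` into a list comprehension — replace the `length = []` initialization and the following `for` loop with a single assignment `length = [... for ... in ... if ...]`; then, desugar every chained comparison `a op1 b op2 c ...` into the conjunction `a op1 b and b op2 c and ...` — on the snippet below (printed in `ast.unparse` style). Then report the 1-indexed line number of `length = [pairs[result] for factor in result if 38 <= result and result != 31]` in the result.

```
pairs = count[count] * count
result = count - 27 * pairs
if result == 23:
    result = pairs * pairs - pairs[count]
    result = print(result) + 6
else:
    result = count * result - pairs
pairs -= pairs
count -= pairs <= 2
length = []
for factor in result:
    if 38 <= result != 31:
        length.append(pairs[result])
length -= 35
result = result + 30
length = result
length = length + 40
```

Transformed code:
pairs = count[count] * count
result = count - 27 * pairs
if result == 23:
    result = pairs * pairs - pairs[count]
    result = print(result) + 6
else:
    result = count * result - pairs
pairs -= pairs
count -= pairs <= 2
length = [pairs[result] for factor in result if 38 <= result and result != 31]
length -= 35
result = result + 30
length = result
length = length + 40

10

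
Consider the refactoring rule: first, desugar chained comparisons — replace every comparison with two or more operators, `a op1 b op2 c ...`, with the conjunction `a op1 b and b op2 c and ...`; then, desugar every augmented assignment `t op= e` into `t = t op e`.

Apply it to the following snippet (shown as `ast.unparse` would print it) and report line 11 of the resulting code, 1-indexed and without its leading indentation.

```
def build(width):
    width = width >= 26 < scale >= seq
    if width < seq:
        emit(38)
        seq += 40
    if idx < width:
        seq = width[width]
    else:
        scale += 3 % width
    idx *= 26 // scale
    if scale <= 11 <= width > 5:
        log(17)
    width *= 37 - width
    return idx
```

Transformed code:
def build(width):
    width = width >= 26 and 26 < scale and (scale >= seq)
    if width < seq:
        emit(38)
        seq = seq + 40
    if idx < width:
        seq = width[width]
    else:
        scale = scale + 3 % width
    idx = idx * (26 // scale)
    if scale <= 11 and 11 <= width and (width > 5):
        log(17)
    width = width * (37 - width)
    return idx

if scale <= 11 and 11 <= width and (width > 5):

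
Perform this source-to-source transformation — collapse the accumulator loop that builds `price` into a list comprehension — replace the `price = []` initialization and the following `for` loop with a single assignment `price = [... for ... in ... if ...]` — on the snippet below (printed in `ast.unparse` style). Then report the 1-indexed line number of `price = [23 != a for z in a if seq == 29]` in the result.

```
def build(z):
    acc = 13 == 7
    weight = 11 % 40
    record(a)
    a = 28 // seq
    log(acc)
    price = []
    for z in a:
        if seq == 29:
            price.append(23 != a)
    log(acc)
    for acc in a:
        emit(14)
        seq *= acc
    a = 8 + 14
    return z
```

7

Transformed code:
def build(z):
    acc = 13 == 7
    weight = 11 % 40
    record(a)
    a = 28 // seq
    log(acc)
    price = [23 != a for z in a if seq == 29]
    log(acc)
    for acc in a:
        emit(14)
        seq *= acc
    a = 8 + 14
    return z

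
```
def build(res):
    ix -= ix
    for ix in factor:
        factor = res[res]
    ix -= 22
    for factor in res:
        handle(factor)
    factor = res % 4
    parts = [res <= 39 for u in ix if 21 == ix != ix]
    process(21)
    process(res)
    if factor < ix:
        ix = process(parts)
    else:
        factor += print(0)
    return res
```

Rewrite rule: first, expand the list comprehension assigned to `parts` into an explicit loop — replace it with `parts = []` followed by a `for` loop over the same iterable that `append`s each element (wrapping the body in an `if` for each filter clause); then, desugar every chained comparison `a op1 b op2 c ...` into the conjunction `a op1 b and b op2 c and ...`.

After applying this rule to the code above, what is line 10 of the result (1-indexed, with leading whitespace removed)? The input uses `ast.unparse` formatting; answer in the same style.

Transformed code:
def build(res):
    ix -= ix
    for ix in factor:
        factor = res[res]
    ix -= 22
    for factor in res:
        handle(factor)
    factor = res % 4
    parts = []
    for u in ix:
        if 21 == ix and ix != ix:
            parts.append(res <= 39)
    process(21)
    process(res)
    if factor < ix:
        ix = process(parts)
    else:
        factor += print(0)
    return res

for u in ix:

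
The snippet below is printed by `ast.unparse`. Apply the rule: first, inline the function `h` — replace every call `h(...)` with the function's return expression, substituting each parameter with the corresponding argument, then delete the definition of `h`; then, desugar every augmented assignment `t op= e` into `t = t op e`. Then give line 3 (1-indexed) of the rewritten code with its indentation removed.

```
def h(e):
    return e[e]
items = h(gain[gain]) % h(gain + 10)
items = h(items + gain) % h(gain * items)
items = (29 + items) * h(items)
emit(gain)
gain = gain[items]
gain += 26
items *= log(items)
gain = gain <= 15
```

Transformed code:
items = gain[gain][gain[gain]] % (gain + 10)[gain + 10]
items = (items + gain)[items + gain] % (gain * items)[gain * items]
items = (29 + items) * items[items]
emit(gain)
gain = gain[items]
gain = gain + 26
items = items * log(items)
gain = gain <= 15

items = (29 + items) * items[items]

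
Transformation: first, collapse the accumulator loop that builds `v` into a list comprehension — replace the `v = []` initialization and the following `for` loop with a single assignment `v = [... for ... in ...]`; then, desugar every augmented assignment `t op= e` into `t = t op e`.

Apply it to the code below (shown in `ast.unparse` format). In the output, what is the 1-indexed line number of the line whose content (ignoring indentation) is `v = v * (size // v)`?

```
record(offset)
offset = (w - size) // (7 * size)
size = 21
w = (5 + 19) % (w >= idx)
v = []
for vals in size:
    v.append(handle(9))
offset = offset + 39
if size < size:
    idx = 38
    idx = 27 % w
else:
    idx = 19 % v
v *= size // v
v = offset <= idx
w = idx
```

Transformed code:
record(offset)
offset = (w - size) // (7 * size)
size = 21
w = (5 + 19) % (w >= idx)
v = [handle(9) for vals in size]
offset = offset + 39
if size < size:
    idx = 38
    idx = 27 % w
else:
    idx = 19 % v
v = v * (size // v)
v = offset <= idx
w = idx

12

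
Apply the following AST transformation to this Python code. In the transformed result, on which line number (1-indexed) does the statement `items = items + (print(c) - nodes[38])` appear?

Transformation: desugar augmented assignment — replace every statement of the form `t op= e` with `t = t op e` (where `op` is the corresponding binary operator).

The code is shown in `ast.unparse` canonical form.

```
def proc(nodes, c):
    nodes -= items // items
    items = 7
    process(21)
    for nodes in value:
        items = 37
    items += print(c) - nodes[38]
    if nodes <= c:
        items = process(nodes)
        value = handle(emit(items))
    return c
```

7

Transformed code:
def proc(nodes, c):
    nodes = nodes - items // items
    items = 7
    process(21)
    for nodes in value:
        items = 37
    items = items + (print(c) - nodes[38])
    if nodes <= c:
        items = process(nodes)
        value = handle(emit(items))
    return c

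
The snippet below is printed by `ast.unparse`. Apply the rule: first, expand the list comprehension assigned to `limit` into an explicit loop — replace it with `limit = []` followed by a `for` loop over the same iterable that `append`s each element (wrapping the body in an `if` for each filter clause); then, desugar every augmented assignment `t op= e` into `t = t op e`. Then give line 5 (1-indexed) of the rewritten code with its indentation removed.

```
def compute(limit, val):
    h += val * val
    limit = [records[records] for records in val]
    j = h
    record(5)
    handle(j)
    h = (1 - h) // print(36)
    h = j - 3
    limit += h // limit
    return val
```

Transformed code:
def compute(limit, val):
    h = h + val * val
    limit = []
    for records in val:
        limit.append(records[records])
    j = h
    record(5)
    handle(j)
    h = (1 - h) // print(36)
    h = j - 3
    limit = limit + h // limit
    return val

limit.append(records[records])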